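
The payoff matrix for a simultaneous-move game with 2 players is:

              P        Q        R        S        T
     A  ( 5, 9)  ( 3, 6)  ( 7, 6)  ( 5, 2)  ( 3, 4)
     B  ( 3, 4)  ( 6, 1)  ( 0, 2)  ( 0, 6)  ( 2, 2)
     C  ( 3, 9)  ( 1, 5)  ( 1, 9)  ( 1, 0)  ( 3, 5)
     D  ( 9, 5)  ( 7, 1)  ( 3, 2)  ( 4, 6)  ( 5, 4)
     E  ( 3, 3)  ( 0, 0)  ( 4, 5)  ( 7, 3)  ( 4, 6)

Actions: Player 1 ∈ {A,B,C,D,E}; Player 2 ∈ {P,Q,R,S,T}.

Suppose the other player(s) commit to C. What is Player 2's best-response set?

BR_2 = {P,R}

u_2(P vs C) = 9
u_2(Q vs C) = 5
u_2(R vs C) = 9
u_2(S vs C) = 0
u_2(T vs C) = 5
max payoff 9 at {P,R}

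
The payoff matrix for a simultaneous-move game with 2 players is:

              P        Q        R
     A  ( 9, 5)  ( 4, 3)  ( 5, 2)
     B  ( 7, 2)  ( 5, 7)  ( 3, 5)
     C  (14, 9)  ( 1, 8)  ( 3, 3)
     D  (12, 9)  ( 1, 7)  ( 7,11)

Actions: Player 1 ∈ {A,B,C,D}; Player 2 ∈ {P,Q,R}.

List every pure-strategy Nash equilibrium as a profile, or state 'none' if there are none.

(A,P): not NE [P1→C gives 14>9]
(A,Q): not NE [P1→B gives 5>4; P2→P gives 5>3]
(A,R): not NE [P1→D gives 7>5; P2→P gives 5>2]
(B,P): not NE [P1→C gives 14>7; P2→Q gives 7>2]
(B,Q): NE
(B,R): not NE [P1→D gives 7>3; P2→Q gives 7>5]
(C,P): NE
(C,Q): not NE [P1→B gives 5>1; P2→P gives 9>8]
(C,R): not NE [P1→D gives 7>3; P2→P gives 9>3]
(D,P): not NE [P1→C gives 14>12; P2→R gives 11>9]
(D,Q): not NE [P1→B gives 5>1; P2→R gives 11>7]
(D,R): NE

NE set: (B,Q), (C,P), (D,R)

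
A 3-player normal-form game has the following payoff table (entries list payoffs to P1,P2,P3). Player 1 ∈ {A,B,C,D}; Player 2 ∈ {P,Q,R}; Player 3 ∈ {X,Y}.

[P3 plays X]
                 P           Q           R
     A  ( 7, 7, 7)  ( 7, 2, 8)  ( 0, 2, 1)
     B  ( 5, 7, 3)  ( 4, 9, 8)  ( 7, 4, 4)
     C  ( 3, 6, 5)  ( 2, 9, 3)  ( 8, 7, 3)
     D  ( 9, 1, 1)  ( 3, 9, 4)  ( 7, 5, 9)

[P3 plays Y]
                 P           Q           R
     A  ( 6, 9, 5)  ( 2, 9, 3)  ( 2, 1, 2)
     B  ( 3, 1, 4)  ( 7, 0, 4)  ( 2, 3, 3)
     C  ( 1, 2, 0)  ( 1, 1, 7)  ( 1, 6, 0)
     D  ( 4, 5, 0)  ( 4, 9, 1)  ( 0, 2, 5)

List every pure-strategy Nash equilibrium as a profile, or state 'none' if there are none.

(A,P,X): not NE [P1→D gives 9>7]
(A,P,Y): not NE [P3→X gives 7>5]
(A,Q,X): not NE [P2→P gives 7>2]
(A,Q,Y): not NE [P1→B gives 7>2; P3→X gives 8>3]
(A,R,X): not NE [P1→C gives 8>0; P2→P gives 7>2; P3→Y gives 2>1]
(A,R,Y): not NE [P2→Q gives 9>1]
(B,P,X): not NE [P1→D gives 9>5; P2→Q gives 9>7; P3→Y gives 4>3]
(B,P,Y): not NE [P1→A gives 6>3; P2→R gives 3>1]
(B,Q,X): not NE [P1→A gives 7>4]
(B,Q,Y): not NE [P2→R gives 3>0; P3→X gives 8>4]
(B,R,X): not NE [P1→C gives 8>7; P2→Q gives 9>4]
(B,R,Y): not NE [P3→X gives 4>3]
(C,P,X): not NE [P1→D gives 9>3; P2→Q gives 9>6]
(C,P,Y): not NE [P1→A gives 6>1; P2→R gives 6>2; P3→X gives 5>0]
(C,Q,X): not NE [P1→A gives 7>2; P3→Y gives 7>3]
(C,Q,Y): not NE [P1→B gives 7>1; P2→R gives 6>1]
(C,R,X): not NE [P2→Q gives 9>7]
(C,R,Y): not NE [P1→B gives 2>1; P3→X gives 3>0]
(D,P,X): not NE [P2→Q gives 9>1]
(D,P,Y): not NE [P1→A gives 6>4; P2→Q gives 9>5; P3→X gives 1>0]
(D,Q,X): not NE [P1→A gives 7>3]
(D,Q,Y): not NE [P1→B gives 7>4; P3→X gives 4>1]
(D,R,X): not NE [P1→C gives 8>7; P2→Q gives 9>5]
(D,R,Y): not NE [P1→B gives 2>0; P2→Q gives 9>2; P3→X gives 9>5]

No pure NE.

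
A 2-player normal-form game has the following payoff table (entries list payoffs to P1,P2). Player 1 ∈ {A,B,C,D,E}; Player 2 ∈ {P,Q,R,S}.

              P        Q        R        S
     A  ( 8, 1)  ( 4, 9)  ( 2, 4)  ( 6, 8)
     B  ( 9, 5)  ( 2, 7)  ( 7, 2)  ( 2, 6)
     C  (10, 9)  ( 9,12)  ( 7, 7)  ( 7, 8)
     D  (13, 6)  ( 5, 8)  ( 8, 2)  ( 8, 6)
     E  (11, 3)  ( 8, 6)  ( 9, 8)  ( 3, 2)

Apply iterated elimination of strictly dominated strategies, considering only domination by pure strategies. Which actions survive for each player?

IESDS → P1:{C,E} P2:{Q,R}

P1 drop A (C beats it: P:10>8 Q:9>4 R:7>2 S:7>6)
P1 drop B (D beats it: P:13>9 Q:5>2 R:8>7 S:8>2)
P2 drop P (Q beats it: C:12>9 D:8>6 E:6>3)
P2 drop S (Q beats it: C:12>8 D:8>6 E:6>2)
P1 drop D (E beats it: Q:8>5 R:9>8)
P1→{C,E} P2→{Q,R}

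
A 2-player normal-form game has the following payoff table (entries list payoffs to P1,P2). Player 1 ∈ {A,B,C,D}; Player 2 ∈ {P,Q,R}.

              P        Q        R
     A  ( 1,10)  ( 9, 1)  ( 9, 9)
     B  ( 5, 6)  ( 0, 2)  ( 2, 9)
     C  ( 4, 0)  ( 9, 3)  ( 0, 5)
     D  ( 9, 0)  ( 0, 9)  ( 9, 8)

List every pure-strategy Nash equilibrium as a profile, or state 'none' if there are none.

No pure NE.

(A,P): not NE [P1→D gives 9>1]
(A,Q): not NE [P2→P gives 10>1]
(A,R): not NE [P2→P gives 10>9]
(B,P): not NE [P1→D gives 9>5; P2→R gives 9>6]
(B,Q): not NE [P1→C gives 9>0; P2→R gives 9>2]
(B,R): not NE [P1→D gives 9>2]
(C,P): not NE [P1→D gives 9>4; P2→R gives 5>0]
(C,Q): not NE [P2→R gives 5>3]
(C,R): not NE [P1→D gives 9>0]
(D,P): not NE [P2→Q gives 9>0]
(D,Q): not NE [P1→C gives 9>0]
(D,R): not NE [P2→Q gives 9>8]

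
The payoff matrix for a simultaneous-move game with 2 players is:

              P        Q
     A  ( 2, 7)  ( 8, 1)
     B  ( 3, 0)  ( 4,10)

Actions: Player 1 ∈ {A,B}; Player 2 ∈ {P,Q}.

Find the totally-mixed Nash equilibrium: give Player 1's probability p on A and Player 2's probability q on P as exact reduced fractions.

P1 indiff ⇒ q·2+(1-q)·8 = q·3+(1-q)·4 ⇒ q(-1) = (1-q)(-4) ⇒ q = 4/5
P2 indiff ⇒ p·7+(1-p)·0 = p·1+(1-p)·10 ⇒ p(6) = (1-p)(10) ⇒ p = 5/8

(p,q) = (5/8, 4/5)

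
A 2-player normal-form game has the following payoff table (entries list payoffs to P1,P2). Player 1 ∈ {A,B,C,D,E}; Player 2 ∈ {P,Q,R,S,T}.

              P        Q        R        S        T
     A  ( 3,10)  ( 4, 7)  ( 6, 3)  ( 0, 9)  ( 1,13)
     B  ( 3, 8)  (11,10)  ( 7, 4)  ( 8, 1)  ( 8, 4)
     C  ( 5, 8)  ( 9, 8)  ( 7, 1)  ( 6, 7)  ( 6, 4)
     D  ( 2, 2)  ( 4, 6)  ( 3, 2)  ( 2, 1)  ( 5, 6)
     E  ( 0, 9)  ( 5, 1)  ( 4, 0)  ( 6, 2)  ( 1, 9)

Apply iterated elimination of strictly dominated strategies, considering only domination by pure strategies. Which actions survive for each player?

P1 drop A (C beats it: P:5>3 Q:9>4 R:7>6 S:6>0 T:6>1)
P1 drop D (B beats it: P:3>2 Q:11>4 R:7>3 S:8>2 T:8>5)
P1 drop E (B beats it: P:3>0 Q:11>5 R:7>4 S:8>6 T:8>1)
P2 drop R (P beats it: B:8>4 C:8>1)
P2 drop S (P beats it: B:8>1 C:8>7)
P2 drop T (P beats it: B:8>4 C:8>4)
P1→{B,C} P2→{P,Q}

IESDS → P1:{B,C} P2:{P,Q}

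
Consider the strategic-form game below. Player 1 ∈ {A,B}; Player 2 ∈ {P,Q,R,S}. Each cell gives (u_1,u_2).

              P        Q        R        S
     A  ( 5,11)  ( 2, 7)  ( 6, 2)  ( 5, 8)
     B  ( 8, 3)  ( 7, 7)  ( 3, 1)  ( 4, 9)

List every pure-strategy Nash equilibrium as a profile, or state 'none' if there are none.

(A,P): not NE [P1→B gives 8>5]
(A,Q): not NE [P1→B gives 7>2; P2→P gives 11>7]
(A,R): not NE [P2→P gives 11>2]
(A,S): not NE [P2→P gives 11>8]
(B,P): not NE [P2→S gives 9>3]
(B,Q): not NE [P2→S gives 9>7]
(B,R): not NE [P1→A gives 6>3; P2→S gives 9>1]
(B,S): not NE [P1→A gives 5>4]

No pure NE.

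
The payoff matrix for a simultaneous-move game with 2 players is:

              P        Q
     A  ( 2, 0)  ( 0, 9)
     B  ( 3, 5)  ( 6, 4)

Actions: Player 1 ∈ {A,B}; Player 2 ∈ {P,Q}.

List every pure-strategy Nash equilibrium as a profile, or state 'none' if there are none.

(A,P): not NE [P1→B gives 3>2; P2→Q gives 9>0]
(A,Q): not NE [P1→B gives 6>0]
(B,P): NE
(B,Q): not NE [P2→P gives 5>4]

Nash profiles: (B,P)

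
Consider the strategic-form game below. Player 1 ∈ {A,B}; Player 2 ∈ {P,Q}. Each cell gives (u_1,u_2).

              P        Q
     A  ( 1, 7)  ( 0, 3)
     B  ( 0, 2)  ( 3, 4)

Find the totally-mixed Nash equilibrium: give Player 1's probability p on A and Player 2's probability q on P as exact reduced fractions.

P1 indiff ⇒ q·1+(1-q)·0 = q·0+(1-q)·3 ⇒ q(1) = (1-q)(3) ⇒ q = 3/4
P2 indiff ⇒ p·7+(1-p)·2 = p·3+(1-p)·4 ⇒ p(4) = (1-p)(2) ⇒ p = 1/3

P1 mixes 1/3 on A; P2 mixes 3/4 on P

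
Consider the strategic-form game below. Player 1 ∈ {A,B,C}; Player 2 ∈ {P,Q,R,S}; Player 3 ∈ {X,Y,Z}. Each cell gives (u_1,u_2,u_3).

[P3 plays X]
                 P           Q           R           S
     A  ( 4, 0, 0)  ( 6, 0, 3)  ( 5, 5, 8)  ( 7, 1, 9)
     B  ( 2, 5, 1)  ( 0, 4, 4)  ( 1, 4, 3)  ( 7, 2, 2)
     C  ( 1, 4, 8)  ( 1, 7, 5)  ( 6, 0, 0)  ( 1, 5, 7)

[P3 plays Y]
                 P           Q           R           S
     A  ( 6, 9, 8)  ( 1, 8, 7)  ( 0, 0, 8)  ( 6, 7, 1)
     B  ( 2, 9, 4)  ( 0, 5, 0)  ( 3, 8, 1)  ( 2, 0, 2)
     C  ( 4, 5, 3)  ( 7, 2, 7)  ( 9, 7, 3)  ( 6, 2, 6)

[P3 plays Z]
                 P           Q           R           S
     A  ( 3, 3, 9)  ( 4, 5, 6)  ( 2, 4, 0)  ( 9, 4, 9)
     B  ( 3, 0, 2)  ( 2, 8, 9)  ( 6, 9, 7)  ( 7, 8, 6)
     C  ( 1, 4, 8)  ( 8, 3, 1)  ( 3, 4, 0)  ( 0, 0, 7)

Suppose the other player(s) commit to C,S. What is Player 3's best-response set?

u_3(X vs C,S) = 7
u_3(Y vs C,S) = 6
u_3(Z vs C,S) = 7
max payoff 7 at {X,Z}

BR_3 = {X,Z}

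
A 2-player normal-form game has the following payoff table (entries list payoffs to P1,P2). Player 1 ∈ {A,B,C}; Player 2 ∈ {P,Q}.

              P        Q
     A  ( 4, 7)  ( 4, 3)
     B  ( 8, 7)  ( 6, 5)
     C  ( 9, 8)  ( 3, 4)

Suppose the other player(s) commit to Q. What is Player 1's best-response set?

u_1(A vs Q) = 4
u_1(B vs Q) = 6
u_1(C vs Q) = 3
max payoff 6 at {B}

argmax u_1 = {B}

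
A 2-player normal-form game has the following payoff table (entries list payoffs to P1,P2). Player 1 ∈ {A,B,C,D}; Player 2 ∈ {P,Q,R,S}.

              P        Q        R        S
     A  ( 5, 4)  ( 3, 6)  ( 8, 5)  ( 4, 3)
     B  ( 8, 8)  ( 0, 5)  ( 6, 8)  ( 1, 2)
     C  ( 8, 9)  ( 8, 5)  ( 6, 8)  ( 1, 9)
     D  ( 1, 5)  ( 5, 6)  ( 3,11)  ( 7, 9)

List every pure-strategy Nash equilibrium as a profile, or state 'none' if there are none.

PSNE = {(B,P), (C,P)}

(A,P): not NE [P1→C gives 8>5; P2→Q gives 6>4]
(A,Q): not NE [P1→C gives 8>3]
(A,R): not NE [P2→Q gives 6>5]
(A,S): not NE [P1→D gives 7>4; P2→Q gives 6>3]
(B,P): NE
(B,Q): not NE [P1→C gives 8>0; P2→R gives 8>5]
(B,R): not NE [P1→A gives 8>6]
(B,S): not NE [P1→D gives 7>1; P2→R gives 8>2]
(C,P): NE
(C,Q): not NE [P2→S gives 9>5]
(C,R): not NE [P1→A gives 8>6; P2→S gives 9>8]
(C,S): not NE [P1→D gives 7>1]
(D,P): not NE [P1→C gives 8>1; P2→R gives 11>5]
(D,Q): not NE [P1→C gives 8>5; P2→R gives 11>6]
(D,R): not NE [P1→A gives 8>3]
(D,S): not NE [P2→R gives 11>9]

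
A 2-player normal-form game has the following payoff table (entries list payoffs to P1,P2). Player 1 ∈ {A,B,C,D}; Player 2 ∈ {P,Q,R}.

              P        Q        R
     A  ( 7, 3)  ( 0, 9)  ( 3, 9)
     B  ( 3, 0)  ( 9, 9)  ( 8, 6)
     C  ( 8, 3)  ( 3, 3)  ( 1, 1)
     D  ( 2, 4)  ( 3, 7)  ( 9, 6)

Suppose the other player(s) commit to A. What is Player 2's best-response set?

BR_2 = {Q,R}

u_2(P vs A) = 3
u_2(Q vs A) = 9
u_2(R vs A) = 9
max payoff 9 at {Q,R}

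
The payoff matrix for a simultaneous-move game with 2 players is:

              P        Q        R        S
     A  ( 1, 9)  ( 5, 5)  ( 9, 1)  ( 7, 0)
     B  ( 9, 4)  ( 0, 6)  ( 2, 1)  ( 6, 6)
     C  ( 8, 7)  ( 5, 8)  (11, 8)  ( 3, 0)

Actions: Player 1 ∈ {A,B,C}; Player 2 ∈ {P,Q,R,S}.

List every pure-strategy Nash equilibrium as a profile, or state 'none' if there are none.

Nash profiles: (C,Q), (C,R)

(A,P): not NE [P1→B gives 9>1]
(A,Q): not NE [P2→P gives 9>5]
(A,R): not NE [P1→C gives 11>9; P2→P gives 9>1]
(A,S): not NE [P2→P gives 9>0]
(B,P): not NE [P2→S gives 6>4]
(B,Q): not NE [P1→C gives 5>0]
(B,R): not NE [P1→C gives 11>2; P2→S gives 6>1]
(B,S): not NE [P1→A gives 7>6]
(C,P): not NE [P1→B gives 9>8; P2→R gives 8>7]
(C,Q): NE
(C,R): NE
(C,S): not NE [P1→A gives 7>3; P2→R gives 8>0]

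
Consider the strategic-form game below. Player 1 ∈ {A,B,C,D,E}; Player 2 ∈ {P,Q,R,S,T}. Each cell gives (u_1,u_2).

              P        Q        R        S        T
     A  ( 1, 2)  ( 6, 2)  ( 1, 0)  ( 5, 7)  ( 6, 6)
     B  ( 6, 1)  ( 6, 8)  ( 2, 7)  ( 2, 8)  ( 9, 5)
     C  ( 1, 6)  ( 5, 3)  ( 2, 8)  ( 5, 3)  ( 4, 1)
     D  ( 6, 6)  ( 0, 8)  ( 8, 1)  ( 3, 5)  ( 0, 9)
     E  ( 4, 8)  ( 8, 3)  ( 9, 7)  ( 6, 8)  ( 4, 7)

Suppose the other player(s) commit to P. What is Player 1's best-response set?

u_1(A vs P) = 1
u_1(B vs P) = 6
u_1(C vs P) = 1
u_1(D vs P) = 6
u_1(E vs P) = 4
max payoff 6 at {B,D}

P1 best: {B,D}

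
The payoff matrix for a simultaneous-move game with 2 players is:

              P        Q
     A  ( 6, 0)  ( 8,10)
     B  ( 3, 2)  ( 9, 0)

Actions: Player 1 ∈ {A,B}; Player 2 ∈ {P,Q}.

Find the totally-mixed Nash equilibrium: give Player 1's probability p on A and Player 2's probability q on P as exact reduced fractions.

p=1/6, q=1/4

P1 indiff ⇒ q·6+(1-q)·8 = q·3+(1-q)·9 ⇒ q(3) = (1-q)(1) ⇒ q = 1/4
P2 indiff ⇒ p·0+(1-p)·2 = p·10+(1-p)·0 ⇒ p(-10) = (1-p)(-2) ⇒ p = 1/6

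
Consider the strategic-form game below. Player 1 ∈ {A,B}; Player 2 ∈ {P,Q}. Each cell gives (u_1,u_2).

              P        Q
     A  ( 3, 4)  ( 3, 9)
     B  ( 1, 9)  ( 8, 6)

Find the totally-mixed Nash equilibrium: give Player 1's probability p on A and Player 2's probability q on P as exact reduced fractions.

P1 mixes 3/8 on A; P2 mixes 5/7 on P

P1 indiff ⇒ q·3+(1-q)·3 = q·1+(1-q)·8 ⇒ q(2) = (1-q)(5) ⇒ q = 5/7
P2 indiff ⇒ p·4+(1-p)·9 = p·9+(1-p)·6 ⇒ p(-5) = (1-p)(-3) ⇒ p = 3/8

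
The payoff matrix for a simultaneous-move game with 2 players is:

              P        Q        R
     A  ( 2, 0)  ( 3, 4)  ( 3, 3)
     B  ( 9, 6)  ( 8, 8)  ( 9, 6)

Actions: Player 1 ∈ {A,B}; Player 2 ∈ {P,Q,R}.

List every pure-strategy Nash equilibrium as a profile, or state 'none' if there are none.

Nash profiles: (B,Q)

(A,P): not NE [P1→B gives 9>2; P2→Q gives 4>0]
(A,Q): not NE [P1→B gives 8>3]
(A,R): not NE [P1→B gives 9>3; P2→Q gives 4>3]
(B,P): not NE [P2→Q gives 8>6]
(B,Q): NE
(B,R): not NE [P2→Q gives 8>6]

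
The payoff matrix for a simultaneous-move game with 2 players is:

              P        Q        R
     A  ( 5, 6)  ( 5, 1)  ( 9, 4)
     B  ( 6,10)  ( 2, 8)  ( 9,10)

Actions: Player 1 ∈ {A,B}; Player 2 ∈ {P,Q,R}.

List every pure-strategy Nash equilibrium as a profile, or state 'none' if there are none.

(A,P): not NE [P1→B gives 6>5]
(A,Q): not NE [P2→P gives 6>1]
(A,R): not NE [P2→P gives 6>4]
(B,P): NE
(B,Q): not NE [P1→A gives 5>2; P2→R gives 10>8]
(B,R): NE

Nash profiles: (B,P), (B,R)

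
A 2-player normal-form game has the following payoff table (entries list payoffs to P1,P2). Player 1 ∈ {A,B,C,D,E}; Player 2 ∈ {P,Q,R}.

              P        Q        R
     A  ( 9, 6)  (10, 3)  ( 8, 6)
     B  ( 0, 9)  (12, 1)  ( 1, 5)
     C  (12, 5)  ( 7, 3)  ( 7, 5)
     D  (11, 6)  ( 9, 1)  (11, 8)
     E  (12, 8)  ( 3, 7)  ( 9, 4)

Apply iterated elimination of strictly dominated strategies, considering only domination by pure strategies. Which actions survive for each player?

P2 drop Q (P beats it: A:6>3 B:9>1 C:5>3 D:6>1 E:8>7)
P1 drop A (D beats it: P:11>9 R:11>8)
P1 drop B (C beats it: P:12>0 R:7>1)
P1→{C,D,E} P2→{P,R}

IESDS → P1:{C,D,E} P2:{P,R}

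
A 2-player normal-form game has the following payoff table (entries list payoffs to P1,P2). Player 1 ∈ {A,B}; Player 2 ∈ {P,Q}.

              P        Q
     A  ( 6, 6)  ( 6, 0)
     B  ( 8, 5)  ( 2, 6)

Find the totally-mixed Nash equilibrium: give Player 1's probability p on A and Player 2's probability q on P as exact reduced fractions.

(p,q) = (1/7, 2/3)

P1 indiff ⇒ q·6+(1-q)·6 = q·8+(1-q)·2 ⇒ q(-2) = (1-q)(-4) ⇒ q = 2/3
P2 indiff ⇒ p·6+(1-p)·5 = p·0+(1-p)·6 ⇒ p(6) = (1-p)(1) ⇒ p = 1/7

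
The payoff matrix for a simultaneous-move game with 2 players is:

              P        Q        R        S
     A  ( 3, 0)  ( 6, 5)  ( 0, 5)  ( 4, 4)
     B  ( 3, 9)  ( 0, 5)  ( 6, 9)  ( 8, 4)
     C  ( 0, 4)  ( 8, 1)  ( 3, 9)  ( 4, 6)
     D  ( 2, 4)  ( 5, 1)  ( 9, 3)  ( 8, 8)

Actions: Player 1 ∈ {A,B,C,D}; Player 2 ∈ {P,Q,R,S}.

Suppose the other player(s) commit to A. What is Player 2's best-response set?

P2 best: {Q,R}

u_2(P vs A) = 0
u_2(Q vs A) = 5
u_2(R vs A) = 5
u_2(S vs A) = 4
max payoff 5 at {Q,R}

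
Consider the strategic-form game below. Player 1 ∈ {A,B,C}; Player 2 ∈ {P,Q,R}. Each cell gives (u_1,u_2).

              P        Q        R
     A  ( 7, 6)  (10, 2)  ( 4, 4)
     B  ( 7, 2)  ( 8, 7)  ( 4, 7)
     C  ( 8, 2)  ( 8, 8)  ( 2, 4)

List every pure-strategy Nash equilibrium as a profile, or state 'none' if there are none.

Nash profiles: (B,R)

(A,P): not NE [P1→C gives 8>7]
(A,Q): not NE [P2→P gives 6>2]
(A,R): not NE [P2→P gives 6>4]
(B,P): not NE [P1→C gives 8>7; P2→R gives 7>2]
(B,Q): not NE [P1→A gives 10>8]
(B,R): NE
(C,P): not NE [P2→Q gives 8>2]
(C,Q): not NE [P1→A gives 10>8]
(C,R): not NE [P1→B gives 4>2; P2→Q gives 8>4]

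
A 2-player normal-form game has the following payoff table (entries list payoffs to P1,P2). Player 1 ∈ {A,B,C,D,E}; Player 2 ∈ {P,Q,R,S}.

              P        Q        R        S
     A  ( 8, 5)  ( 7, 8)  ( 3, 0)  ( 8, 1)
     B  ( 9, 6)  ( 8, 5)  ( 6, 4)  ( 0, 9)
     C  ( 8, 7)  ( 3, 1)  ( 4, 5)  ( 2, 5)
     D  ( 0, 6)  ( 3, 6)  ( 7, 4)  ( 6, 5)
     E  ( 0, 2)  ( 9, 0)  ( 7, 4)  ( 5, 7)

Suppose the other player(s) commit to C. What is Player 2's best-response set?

u_2(P vs C) = 7
u_2(Q vs C) = 1
u_2(R vs C) = 5
u_2(S vs C) = 5
max payoff 7 at {P}

P2 best: {P}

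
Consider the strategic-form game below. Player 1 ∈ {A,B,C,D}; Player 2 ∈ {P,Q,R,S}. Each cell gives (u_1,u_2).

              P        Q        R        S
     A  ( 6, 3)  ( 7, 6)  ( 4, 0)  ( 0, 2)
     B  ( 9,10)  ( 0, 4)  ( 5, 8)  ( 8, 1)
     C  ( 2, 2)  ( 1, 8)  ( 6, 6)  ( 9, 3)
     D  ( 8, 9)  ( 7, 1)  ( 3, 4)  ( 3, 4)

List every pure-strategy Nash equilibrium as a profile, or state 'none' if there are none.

NE set: (A,Q), (B,P)

(A,P): not NE [P1→B gives 9>6; P2→Q gives 6>3]
(A,Q): NE
(A,R): not NE [P1→C gives 6>4; P2→Q gives 6>0]
(A,S): not NE [P1→C gives 9>0; P2→Q gives 6>2]
(B,P): NE
(B,Q): not NE [P1→D gives 7>0; P2→P gives 10>4]
(B,R): not NE [P1→C gives 6>5; P2→P gives 10>8]
(B,S): not NE [P1→C gives 9>8; P2→P gives 10>1]
(C,P): not NE [P1→B gives 9>2; P2→Q gives 8>2]
(C,Q): not NE [P1→D gives 7>1]
(C,R): not NE [P2→Q gives 8>6]
(C,S): not NE [P2→Q gives 8>3]
(D,P): not NE [P1→B gives 9>8]
(D,Q): not NE [P2→P gives 9>1]
(D,R): not NE [P1→C gives 6>3; P2→P gives 9>4]
(D,S): not NE [P1→C gives 9>3; P2→P gives 9>4]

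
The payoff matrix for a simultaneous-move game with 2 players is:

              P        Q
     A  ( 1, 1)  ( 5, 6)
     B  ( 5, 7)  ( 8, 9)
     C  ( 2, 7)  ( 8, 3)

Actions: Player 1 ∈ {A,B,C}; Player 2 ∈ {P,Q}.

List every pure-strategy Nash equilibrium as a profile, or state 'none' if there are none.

(A,P): not NE [P1→B gives 5>1; P2→Q gives 6>1]
(A,Q): not NE [P1→C gives 8>5]
(B,P): not NE [P2→Q gives 9>7]
(B,Q): NE
(C,P): not NE [P1→B gives 5>2]
(C,Q): not NE [P2→P gives 7>3]

NE set: (B,Q)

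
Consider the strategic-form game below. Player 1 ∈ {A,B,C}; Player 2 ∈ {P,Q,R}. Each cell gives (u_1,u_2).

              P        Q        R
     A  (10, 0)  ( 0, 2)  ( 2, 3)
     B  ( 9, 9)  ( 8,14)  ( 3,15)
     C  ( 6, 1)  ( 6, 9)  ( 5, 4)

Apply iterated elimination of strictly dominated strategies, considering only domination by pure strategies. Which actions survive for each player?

P2 drop P (Q beats it: A:2>0 B:14>9 C:9>1)
P1 drop A (B beats it: Q:8>0 R:3>2)
P1→{B,C} P2→{Q,R}

Remaining: P1:{B,C} P2:{Q,R}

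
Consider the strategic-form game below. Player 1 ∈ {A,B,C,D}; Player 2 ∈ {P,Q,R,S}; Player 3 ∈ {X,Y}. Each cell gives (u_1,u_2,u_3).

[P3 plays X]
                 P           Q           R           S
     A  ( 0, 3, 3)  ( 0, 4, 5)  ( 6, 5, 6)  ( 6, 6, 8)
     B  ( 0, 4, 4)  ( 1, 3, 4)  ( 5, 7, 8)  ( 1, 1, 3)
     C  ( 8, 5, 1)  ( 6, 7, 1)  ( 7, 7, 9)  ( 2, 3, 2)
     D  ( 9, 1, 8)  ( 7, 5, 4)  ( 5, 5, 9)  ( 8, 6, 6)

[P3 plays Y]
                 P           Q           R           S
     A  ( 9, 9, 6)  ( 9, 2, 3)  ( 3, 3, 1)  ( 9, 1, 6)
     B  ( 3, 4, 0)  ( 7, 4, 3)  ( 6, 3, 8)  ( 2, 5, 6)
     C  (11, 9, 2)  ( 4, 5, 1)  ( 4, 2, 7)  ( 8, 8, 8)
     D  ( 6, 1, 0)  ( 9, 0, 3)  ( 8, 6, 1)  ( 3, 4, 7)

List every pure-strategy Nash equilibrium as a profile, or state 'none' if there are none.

(A,P,X): not NE [P1→D gives 9>0; P2→S gives 6>3; P3→Y gives 6>3]
(A,P,Y): not NE [P1→C gives 11>9]
(A,Q,X): not NE [P1→D gives 7>0; P2→S gives 6>4]
(A,Q,Y): not NE [P2→P gives 9>2; P3→X gives 5>3]
(A,R,X): not NE [P1→C gives 7>6; P2→S gives 6>5]
(A,R,Y): not NE [P1→D gives 8>3; P2→P gives 9>3; P3→X gives 6>1]
(A,S,X): not NE [P1→D gives 8>6]
(A,S,Y): not NE [P2→P gives 9>1; P3→X gives 8>6]
(B,P,X): not NE [P1→D gives 9>0; P2→R gives 7>4]
(B,P,Y): not NE [P1→C gives 11>3; P2→S gives 5>4; P3→X gives 4>0]
(B,Q,X): not NE [P1→D gives 7>1; P2→R gives 7>3]
(B,Q,Y): not NE [P1→D gives 9>7; P2→S gives 5>4; P3→X gives 4>3]
(B,R,X): not NE [P1→C gives 7>5]
(B,R,Y): not NE [P1→D gives 8>6; P2→S gives 5>3]
(B,S,X): not NE [P1→D gives 8>1; P2→R gives 7>1; P3→Y gives 6>3]
(B,S,Y): not NE [P1→A gives 9>2]
(C,P,X): not NE [P1→D gives 9>8; P2→R gives 7>5; P3→Y gives 2>1]
(C,P,Y): NE
(C,Q,X): not NE [P1→D gives 7>6]
(C,Q,Y): not NE [P1→D gives 9>4; P2→P gives 9>5]
(C,R,X): NE
(C,R,Y): not NE [P1→D gives 8>4; P2→P gives 9>2; P3→X gives 9>7]
(C,S,X): not NE [P1→D gives 8>2; P2→R gives 7>3; P3→Y gives 8>2]
(C,S,Y): not NE [P1→A gives 9>8; P2→P gives 9>8]
(D,P,X): not NE [P2→S gives 6>1]
(D,P,Y): not NE [P1→C gives 11>6; P2→R gives 6>1; P3→X gives 8>0]
(D,Q,X): not NE [P2→S gives 6>5]
(D,Q,Y): not NE [P2→R gives 6>0; P3→X gives 4>3]
(D,R,X): not NE [P1→C gives 7>5; P2→S gives 6>5]
(D,R,Y): not NE [P3→X gives 9>1]
(D,S,X): not NE [P3→Y gives 7>6]
(D,S,Y): not NE [P1→A gives 9>3; P2→R gives 6>4]

NE set: (C,P,Y), (C,R,X)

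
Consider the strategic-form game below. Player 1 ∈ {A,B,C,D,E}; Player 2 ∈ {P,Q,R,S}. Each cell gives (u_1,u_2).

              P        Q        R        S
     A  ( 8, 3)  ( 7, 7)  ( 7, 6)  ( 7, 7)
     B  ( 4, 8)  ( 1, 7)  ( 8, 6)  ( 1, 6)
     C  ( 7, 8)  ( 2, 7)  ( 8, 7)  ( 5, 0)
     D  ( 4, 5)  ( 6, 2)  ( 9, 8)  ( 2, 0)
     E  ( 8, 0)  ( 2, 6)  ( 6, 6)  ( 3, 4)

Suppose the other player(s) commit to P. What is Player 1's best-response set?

u_1(A vs P) = 8
u_1(B vs P) = 4
u_1(C vs P) = 7
u_1(D vs P) = 4
u_1(E vs P) = 8
max payoff 8 at {A,E}

BR_1 = {A,E}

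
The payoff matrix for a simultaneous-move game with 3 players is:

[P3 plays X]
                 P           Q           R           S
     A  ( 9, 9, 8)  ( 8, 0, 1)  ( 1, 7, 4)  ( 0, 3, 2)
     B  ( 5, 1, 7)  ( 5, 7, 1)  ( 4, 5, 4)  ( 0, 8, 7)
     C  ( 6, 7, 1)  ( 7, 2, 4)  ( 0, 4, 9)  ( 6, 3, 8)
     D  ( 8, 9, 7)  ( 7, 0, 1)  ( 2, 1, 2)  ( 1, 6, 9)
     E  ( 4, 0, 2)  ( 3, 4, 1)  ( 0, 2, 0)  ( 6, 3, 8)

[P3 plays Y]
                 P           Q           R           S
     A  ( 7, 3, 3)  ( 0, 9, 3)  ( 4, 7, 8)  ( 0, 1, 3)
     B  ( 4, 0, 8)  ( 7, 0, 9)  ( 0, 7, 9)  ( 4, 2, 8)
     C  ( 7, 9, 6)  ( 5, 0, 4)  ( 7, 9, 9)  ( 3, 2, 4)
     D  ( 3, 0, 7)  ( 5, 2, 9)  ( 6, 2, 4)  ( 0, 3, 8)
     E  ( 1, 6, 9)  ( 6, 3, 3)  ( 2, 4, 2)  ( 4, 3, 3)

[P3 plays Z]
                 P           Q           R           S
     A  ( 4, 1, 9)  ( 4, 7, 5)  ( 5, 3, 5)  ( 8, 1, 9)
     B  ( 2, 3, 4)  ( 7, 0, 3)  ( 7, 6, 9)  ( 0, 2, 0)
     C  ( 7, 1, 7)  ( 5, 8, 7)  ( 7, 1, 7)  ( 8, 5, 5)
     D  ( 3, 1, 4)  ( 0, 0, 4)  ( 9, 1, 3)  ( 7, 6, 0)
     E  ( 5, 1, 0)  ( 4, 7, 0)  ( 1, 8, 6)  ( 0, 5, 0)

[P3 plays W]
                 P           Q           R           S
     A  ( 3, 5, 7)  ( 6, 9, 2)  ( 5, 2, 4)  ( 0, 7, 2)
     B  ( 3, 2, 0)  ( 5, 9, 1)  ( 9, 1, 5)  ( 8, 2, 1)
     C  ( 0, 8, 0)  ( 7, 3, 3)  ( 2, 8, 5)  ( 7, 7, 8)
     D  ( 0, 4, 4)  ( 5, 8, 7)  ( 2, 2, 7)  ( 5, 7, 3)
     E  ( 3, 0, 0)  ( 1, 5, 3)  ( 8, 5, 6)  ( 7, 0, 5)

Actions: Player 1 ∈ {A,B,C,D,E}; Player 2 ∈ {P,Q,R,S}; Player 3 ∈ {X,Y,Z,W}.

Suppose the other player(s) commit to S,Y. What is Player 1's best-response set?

u_1(A vs S,Y) = 0
u_1(B vs S,Y) = 4
u_1(C vs S,Y) = 3
u_1(D vs S,Y) = 0
u_1(E vs S,Y) = 4
max payoff 4 at {B,E}

argmax u_1 = {B,E}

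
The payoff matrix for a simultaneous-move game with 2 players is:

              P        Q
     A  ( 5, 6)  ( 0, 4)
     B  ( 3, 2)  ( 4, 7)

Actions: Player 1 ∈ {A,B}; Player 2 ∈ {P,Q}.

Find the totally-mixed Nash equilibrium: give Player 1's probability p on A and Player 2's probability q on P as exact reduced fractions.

p=5/7, q=2/3

P1 indiff ⇒ q·5+(1-q)·0 = q·3+(1-q)·4 ⇒ q(2) = (1-q)(4) ⇒ q = 2/3
P2 indiff ⇒ p·6+(1-p)·2 = p·4+(1-p)·7 ⇒ p(2) = (1-p)(5) ⇒ p = 5/7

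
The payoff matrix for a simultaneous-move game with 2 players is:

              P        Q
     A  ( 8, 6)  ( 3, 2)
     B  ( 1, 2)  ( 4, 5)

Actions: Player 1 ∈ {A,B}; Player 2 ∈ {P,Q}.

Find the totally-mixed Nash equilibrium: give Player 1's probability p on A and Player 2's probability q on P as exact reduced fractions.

P1 indiff ⇒ q·8+(1-q)·3 = q·1+(1-q)·4 ⇒ q(7) = (1-q)(1) ⇒ q = 1/8
P2 indiff ⇒ p·6+(1-p)·2 = p·2+(1-p)·5 ⇒ p(4) = (1-p)(3) ⇒ p = 3/7

P1 mixes 3/7 on A; P2 mixes 1/8 on P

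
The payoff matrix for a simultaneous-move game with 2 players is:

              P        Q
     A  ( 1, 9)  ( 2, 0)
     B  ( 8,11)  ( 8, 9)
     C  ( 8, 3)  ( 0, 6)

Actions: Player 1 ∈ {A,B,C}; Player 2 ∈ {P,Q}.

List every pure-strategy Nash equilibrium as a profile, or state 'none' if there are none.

(A,P): not NE [P1→C gives 8>1]
(A,Q): not NE [P1→B gives 8>2; P2→P gives 9>0]
(B,P): NE
(B,Q): not NE [P2→P gives 11>9]
(C,P): not NE [P2→Q gives 6>3]
(C,Q): not NE [P1→B gives 8>0]

PSNE = {(B,P)}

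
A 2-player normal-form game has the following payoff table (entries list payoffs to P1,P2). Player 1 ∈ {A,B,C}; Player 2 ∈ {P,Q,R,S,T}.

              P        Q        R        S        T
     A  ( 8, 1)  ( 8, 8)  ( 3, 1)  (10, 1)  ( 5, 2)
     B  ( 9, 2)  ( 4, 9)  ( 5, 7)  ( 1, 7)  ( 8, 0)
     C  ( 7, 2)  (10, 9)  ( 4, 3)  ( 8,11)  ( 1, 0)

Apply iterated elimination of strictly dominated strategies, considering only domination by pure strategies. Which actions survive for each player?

P2 drop P (Q beats it: A:8>1 B:9>2 C:9>2)
P2 drop R (Q beats it: A:8>1 B:9>7 C:9>3)
P2 drop T (Q beats it: A:8>2 B:9>0 C:9>0)
P1 drop B (A beats it: Q:8>4 S:10>1)
P1→{A,C} P2→{Q,S}

Remaining: P1:{A,C} P2:{Q,S}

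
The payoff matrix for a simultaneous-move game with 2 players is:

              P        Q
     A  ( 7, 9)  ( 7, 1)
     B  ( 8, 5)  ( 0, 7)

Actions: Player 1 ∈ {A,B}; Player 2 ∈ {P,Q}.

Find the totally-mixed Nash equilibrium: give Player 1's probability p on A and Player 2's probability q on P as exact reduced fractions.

P1 indiff ⇒ q·7+(1-q)·7 = q·8+(1-q)·0 ⇒ q(-1) = (1-q)(-7) ⇒ q = 7/8
P2 indiff ⇒ p·9+(1-p)·5 = p·1+(1-p)·7 ⇒ p(8) = (1-p)(2) ⇒ p = 1/5

p=1/5, q=7/8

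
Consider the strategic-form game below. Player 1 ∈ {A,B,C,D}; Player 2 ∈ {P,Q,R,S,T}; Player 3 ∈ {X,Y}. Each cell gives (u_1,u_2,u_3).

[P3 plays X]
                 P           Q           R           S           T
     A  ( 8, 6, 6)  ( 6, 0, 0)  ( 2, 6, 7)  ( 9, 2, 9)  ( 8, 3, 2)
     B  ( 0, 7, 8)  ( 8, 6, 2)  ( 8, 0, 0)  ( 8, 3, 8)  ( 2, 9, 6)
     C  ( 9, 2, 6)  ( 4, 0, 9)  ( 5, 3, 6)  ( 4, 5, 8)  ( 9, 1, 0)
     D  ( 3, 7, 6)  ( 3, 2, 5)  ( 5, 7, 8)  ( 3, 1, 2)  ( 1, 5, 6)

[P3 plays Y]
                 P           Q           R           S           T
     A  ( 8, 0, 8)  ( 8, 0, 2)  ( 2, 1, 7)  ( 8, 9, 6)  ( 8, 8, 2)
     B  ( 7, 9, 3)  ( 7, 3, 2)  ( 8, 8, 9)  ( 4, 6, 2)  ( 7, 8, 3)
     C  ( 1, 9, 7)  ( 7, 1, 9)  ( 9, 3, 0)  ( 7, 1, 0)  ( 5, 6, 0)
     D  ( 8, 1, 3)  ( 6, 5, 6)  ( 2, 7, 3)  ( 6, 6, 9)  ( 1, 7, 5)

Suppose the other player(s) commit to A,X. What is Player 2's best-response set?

u_2(P vs A,X) = 6
u_2(Q vs A,X) = 0
u_2(R vs A,X) = 6
u_2(S vs A,X) = 2
u_2(T vs A,X) = 3
max payoff 6 at {P,R}

argmax u_2 = {P,R}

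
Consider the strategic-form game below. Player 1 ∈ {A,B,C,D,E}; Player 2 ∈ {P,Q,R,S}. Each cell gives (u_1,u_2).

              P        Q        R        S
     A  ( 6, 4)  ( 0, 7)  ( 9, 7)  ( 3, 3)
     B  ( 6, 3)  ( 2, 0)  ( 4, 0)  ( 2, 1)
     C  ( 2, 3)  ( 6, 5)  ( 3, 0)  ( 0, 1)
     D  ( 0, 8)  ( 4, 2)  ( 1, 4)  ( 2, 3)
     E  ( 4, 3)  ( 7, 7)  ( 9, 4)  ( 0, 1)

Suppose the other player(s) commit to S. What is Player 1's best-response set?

BR_1 = {A}

u_1(A vs S) = 3
u_1(B vs S) = 2
u_1(C vs S) = 0
u_1(D vs S) = 2
u_1(E vs S) = 0
max payoff 3 at {A}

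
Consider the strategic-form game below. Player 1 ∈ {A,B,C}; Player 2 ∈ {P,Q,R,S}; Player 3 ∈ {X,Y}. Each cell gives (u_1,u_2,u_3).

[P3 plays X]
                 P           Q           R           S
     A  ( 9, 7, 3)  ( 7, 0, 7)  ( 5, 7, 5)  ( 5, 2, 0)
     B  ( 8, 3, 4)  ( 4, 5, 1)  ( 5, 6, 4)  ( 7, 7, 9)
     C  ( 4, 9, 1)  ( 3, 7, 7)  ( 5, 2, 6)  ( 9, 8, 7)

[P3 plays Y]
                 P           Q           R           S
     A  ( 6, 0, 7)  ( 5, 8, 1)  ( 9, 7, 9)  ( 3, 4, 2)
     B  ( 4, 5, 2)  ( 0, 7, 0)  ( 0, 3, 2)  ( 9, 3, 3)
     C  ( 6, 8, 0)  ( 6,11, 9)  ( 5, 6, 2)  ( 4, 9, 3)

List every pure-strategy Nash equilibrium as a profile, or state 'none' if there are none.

PSNE = {(C,Q,Y)}

(A,P,X): not NE [P3→Y gives 7>3]
(A,P,Y): not NE [P2→Q gives 8>0]
(A,Q,X): not NE [P2→R gives 7>0]
(A,Q,Y): not NE [P1→C gives 6>5; P3→X gives 7>1]
(A,R,X): not NE [P3→Y gives 9>5]
(A,R,Y): not NE [P2→Q gives 8>7]
(A,S,X): not NE [P1→C gives 9>5; P2→R gives 7>2; P3→Y gives 2>0]
(A,S,Y): not NE [P1→B gives 9>3; P2→Q gives 8>4]
(B,P,X): not NE [P1→A gives 9>8; P2→S gives 7>3]
(B,P,Y): not NE [P1→C gives 6>4; P2→Q gives 7>5; P3→X gives 4>2]
(B,Q,X): not NE [P1→A gives 7>4; P2→S gives 7>5]
(B,Q,Y): not NE [P1→C gives 6>0; P3→X gives 1>0]
(B,R,X): not NE [P2→S gives 7>6]
(B,R,Y): not NE [P1→A gives 9>0; P2→Q gives 7>3; P3→X gives 4>2]
(B,S,X): not NE [P1→C gives 9>7]
(B,S,Y): not NE [P2→Q gives 7>3; P3→X gives 9>3]
(C,P,X): not NE [P1→A gives 9>4]
(C,P,Y): not NE [P2→Q gives 11>8; P3→X gives 1>0]
(C,Q,X): not NE [P1→A gives 7>3; P2→P gives 9>7; P3→Y gives 9>7]
(C,Q,Y): NE
(C,R,X): not NE [P2→P gives 9>2]
(C,R,Y): not NE [P1→A gives 9>5; P2→Q gives 11>6; P3→X gives 6>2]
(C,S,X): not NE [P2→P gives 9>8]
(C,S,Y): not NE [P1→B gives 9>4; P2→Q gives 11>9; P3→X gives 7>3]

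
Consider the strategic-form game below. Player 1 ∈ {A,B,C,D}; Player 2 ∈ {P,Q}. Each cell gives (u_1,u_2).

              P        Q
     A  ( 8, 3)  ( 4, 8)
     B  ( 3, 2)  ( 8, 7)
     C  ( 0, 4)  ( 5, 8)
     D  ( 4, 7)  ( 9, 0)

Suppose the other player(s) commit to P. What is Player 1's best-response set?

P1 best: {A}

u_1(A vs P) = 8
u_1(B vs P) = 3
u_1(C vs P) = 0
u_1(D vs P) = 4
max payoff 8 at {A}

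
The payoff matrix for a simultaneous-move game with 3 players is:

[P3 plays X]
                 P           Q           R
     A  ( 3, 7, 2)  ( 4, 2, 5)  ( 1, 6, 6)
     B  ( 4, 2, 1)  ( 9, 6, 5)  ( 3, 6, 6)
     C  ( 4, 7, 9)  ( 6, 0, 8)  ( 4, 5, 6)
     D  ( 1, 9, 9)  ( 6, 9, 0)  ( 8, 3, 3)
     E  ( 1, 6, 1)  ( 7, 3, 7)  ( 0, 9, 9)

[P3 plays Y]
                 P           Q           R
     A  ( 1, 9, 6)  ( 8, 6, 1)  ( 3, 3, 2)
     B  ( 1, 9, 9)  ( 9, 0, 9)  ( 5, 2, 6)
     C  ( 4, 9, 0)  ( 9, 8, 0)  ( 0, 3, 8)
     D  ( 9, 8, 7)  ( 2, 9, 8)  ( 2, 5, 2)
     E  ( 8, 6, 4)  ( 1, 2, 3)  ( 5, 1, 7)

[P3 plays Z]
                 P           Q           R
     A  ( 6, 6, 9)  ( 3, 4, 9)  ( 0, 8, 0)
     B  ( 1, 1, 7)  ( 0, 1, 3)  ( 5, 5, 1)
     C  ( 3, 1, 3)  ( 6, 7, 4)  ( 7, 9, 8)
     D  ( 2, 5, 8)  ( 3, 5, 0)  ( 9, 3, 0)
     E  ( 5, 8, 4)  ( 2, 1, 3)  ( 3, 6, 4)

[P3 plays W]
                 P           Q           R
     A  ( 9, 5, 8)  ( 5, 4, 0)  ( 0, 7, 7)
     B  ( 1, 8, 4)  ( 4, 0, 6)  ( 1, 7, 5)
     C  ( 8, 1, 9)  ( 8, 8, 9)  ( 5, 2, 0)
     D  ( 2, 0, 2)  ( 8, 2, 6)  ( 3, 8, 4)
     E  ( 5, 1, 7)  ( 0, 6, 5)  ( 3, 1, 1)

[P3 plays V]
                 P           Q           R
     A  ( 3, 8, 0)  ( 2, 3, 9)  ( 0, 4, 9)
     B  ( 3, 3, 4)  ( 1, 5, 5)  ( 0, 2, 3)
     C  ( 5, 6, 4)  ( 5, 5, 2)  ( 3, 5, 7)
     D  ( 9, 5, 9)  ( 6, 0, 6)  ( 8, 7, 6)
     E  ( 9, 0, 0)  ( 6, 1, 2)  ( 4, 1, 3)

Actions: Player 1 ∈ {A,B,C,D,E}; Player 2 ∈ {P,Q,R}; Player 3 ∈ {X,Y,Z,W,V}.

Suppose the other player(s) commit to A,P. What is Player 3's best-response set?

u_3(X vs A,P) = 2
u_3(Y vs A,P) = 6
u_3(Z vs A,P) = 9
u_3(W vs A,P) = 8
u_3(V vs A,P) = 0
max payoff 9 at {Z}

argmax u_3 = {Z}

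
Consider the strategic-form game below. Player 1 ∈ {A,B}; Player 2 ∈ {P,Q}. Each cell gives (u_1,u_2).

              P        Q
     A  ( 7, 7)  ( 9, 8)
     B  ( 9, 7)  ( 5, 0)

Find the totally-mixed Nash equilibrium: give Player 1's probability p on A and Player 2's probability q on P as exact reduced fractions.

p=7/8, q=2/3

P1 indiff ⇒ q·7+(1-q)·9 = q·9+(1-q)·5 ⇒ q(-2) = (1-q)(-4) ⇒ q = 2/3
P2 indiff ⇒ p·7+(1-p)·7 = p·8+(1-p)·0 ⇒ p(-1) = (1-p)(-7) ⇒ p = 7/8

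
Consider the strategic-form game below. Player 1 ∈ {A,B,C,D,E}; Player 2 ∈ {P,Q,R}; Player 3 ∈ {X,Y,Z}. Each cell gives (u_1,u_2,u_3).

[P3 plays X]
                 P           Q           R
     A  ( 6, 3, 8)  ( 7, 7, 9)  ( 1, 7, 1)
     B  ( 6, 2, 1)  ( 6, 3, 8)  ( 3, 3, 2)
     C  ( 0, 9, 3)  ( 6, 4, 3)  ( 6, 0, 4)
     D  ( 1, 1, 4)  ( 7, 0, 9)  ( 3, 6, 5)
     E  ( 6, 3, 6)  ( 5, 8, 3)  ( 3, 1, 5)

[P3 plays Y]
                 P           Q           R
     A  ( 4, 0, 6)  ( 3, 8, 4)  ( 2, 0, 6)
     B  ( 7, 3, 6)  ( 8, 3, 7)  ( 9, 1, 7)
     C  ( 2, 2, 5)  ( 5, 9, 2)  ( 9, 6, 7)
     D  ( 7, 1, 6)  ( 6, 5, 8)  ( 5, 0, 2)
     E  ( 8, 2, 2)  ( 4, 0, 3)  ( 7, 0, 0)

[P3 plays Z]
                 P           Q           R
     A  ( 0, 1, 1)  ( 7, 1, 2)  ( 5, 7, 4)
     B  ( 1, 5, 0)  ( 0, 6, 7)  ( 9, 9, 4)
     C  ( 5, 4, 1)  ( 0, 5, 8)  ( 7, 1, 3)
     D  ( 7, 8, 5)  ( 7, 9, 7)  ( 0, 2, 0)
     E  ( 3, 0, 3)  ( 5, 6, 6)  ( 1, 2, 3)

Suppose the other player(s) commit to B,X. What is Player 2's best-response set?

u_2(P vs B,X) = 2
u_2(Q vs B,X) = 3
u_2(R vs B,X) = 3
max payoff 3 at {Q,R}

BR_2 = {Q,R}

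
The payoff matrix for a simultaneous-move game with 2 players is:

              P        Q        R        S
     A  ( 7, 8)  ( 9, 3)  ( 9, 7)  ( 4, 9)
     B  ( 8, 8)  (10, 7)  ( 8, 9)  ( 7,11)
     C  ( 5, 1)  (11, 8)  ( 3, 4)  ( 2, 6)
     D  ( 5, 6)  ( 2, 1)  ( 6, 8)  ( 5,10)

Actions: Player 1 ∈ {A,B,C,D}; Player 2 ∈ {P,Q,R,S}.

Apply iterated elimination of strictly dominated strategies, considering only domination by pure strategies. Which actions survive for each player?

P1 drop D (B beats it: P:8>5 Q:10>2 R:8>6 S:7>5)
P2 drop P (S beats it: A:9>8 B:11>8 C:6>1)
P2 drop R (S beats it: A:9>7 B:11>9 C:6>4)
P1 drop A (B beats it: Q:10>9 S:7>4)
P1→{B,C} P2→{Q,S}

IESDS → P1:{B,C} P2:{Q,S}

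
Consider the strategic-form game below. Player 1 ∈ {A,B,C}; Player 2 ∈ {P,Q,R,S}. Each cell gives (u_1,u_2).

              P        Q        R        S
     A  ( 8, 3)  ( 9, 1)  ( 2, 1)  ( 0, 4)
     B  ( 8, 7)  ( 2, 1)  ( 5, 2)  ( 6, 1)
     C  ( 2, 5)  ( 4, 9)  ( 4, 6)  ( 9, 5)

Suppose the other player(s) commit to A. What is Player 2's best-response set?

u_2(P vs A) = 3
u_2(Q vs A) = 1
u_2(R vs A) = 1
u_2(S vs A) = 4
max payoff 4 at {S}

argmax u_2 = {S}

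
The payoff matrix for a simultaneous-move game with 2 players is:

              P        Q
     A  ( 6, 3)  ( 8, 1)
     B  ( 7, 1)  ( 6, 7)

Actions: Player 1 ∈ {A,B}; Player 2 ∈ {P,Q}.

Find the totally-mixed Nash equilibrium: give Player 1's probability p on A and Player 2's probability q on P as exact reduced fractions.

P1 indiff ⇒ q·6+(1-q)·8 = q·7+(1-q)·6 ⇒ q(-1) = (1-q)(-2) ⇒ q = 2/3
P2 indiff ⇒ p·3+(1-p)·1 = p·1+(1-p)·7 ⇒ p(2) = (1-p)(6) ⇒ p = 3/4

p=3/4, q=2/3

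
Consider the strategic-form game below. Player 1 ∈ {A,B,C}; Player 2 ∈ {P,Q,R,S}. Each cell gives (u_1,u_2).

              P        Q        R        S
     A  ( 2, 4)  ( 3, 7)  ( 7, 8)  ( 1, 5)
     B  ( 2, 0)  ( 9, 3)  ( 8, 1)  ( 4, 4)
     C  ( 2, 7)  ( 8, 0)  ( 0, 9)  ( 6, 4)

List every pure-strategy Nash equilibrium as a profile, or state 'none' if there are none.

PSNE: ∅

(A,P): not NE [P2→R gives 8>4]
(A,Q): not NE [P1→B gives 9>3; P2→R gives 8>7]
(A,R): not NE [P1→B gives 8>7]
(A,S): not NE [P1→C gives 6>1; P2→R gives 8>5]
(B,P): not NE [P2→S gives 4>0]
(B,Q): not NE [P2→S gives 4>3]
(B,R): not NE [P2→S gives 4>1]
(B,S): not NE [P1→C gives 6>4]
(C,P): not NE [P2→R gives 9>7]
(C,Q): not NE [P1→B gives 9>8; P2→R gives 9>0]
(C,R): not NE [P1→B gives 8>0]
(C,S): not NE [P2→R gives 9>4]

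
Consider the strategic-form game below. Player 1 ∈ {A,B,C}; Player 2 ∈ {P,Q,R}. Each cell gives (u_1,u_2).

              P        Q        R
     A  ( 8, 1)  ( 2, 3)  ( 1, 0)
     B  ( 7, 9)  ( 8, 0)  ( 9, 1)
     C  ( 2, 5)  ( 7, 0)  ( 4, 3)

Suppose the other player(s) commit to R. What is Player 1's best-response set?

P1 best: {B}

u_1(A vs R) = 1
u_1(B vs R) = 9
u_1(C vs R) = 4
max payoff 9 at {B}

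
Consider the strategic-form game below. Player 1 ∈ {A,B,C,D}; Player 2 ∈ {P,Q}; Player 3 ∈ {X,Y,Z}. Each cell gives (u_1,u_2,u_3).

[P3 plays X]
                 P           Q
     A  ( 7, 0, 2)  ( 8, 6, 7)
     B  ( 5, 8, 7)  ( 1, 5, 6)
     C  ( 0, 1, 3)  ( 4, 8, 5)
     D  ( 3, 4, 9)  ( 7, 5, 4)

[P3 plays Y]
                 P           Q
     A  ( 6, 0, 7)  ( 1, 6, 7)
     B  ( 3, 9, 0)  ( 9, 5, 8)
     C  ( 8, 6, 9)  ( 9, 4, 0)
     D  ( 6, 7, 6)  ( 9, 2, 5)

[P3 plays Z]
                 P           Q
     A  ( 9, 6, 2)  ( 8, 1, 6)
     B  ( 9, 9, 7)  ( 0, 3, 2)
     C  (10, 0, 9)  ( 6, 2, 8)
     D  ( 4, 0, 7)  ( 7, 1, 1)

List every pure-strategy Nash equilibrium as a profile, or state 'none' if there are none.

NE set: (A,Q,X), (C,P,Y)

(A,P,X): not NE [P2→Q gives 6>0; P3→Y gives 7>2]
(A,P,Y): not NE [P1→C gives 8>6; P2→Q gives 6>0]
(A,P,Z): not NE [P1→C gives 10>9; P3→Y gives 7>2]
(A,Q,X): NE
(A,Q,Y): not NE [P1→D gives 9>1]
(A,Q,Z): not NE [P2→P gives 6>1; P3→Y gives 7>6]
(B,P,X): not NE [P1→A gives 7>5]
(B,P,Y): not NE [P1→C gives 8>3; P3→Z gives 7>0]
(B,P,Z): not NE [P1→C gives 10>9]
(B,Q,X): not NE [P1→A gives 8>1; P2→P gives 8>5; P3→Y gives 8>6]
(B,Q,Y): not NE [P2→P gives 9>5]
(B,Q,Z): not NE [P1→A gives 8>0; P2→P gives 9>3; P3→Y gives 8>2]
(C,P,X): not NE [P1→A gives 7>0; P2→Q gives 8>1; P3→Z gives 9>3]
(C,P,Y): NE
(C,P,Z): not NE [P2→Q gives 2>0]
(C,Q,X): not NE [P1→A gives 8>4; P3→Z gives 8>5]
(C,Q,Y): not NE [P2→P gives 6>4; P3→Z gives 8>0]
(C,Q,Z): not NE [P1→A gives 8>6]
(D,P,X): not NE [P1→A gives 7>3; P2→Q gives 5>4]
(D,P,Y): not NE [P1→C gives 8>6; P3→X gives 9>6]
(D,P,Z): not NE [P1→C gives 10>4; P2→Q gives 1>0; P3→X gives 9>7]
(D,Q,X): not NE [P1→A gives 8>7; P3→Y gives 5>4]
(D,Q,Y): not NE [P2→P gives 7>2]
(D,Q,Z): not NE [P1→A gives 8>7; P3→Y gives 5>1]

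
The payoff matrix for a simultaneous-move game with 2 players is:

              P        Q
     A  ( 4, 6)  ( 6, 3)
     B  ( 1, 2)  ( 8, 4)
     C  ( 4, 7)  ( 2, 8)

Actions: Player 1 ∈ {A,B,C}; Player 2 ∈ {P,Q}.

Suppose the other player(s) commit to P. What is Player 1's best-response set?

u_1(A vs P) = 4
u_1(B vs P) = 1
u_1(C vs P) = 4
max payoff 4 at {A,C}

P1 best: {A,C}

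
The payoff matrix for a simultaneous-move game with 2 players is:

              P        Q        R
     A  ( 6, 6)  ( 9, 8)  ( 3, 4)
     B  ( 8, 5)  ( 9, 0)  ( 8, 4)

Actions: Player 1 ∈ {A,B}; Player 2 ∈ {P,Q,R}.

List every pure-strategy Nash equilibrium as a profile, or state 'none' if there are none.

(A,P): not NE [P1→B gives 8>6; P2→Q gives 8>6]
(A,Q): NE
(A,R): not NE [P1→B gives 8>3; P2→Q gives 8>4]
(B,P): NE
(B,Q): not NE [P2→P gives 5>0]
(B,R): not NE [P2→P gives 5>4]

Nash profiles: (A,Q), (B,P)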